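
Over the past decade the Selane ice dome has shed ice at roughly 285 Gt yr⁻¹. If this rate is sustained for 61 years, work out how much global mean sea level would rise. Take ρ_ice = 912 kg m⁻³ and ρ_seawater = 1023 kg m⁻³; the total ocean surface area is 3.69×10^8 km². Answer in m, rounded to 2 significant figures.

Total mass lost = 285 Gt/yr × 61 yr = 1.738×10^4 Gt = 1.738×10^16 kg.
ρ_w = 1023 kg m⁻³, so water volume = 1.738×10^16 / 1023 = 1.699×10^13 m³.
Δh = 1.699×10^13 / 3.69×10^14 = 0.0461 m.

≈ 0.046 m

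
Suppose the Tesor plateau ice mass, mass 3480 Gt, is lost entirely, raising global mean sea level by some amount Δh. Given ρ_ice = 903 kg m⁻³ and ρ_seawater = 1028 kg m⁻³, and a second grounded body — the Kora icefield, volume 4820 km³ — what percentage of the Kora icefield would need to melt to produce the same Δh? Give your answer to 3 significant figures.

≈ 80.0 %

Equal sea-level rise means equal mass of meltwater, i.e. equal mass of ice lost.
Ice mass of Tesor: 3.480×10^15 kg; ice mass of Kora: 4.352×10^15 kg.
Fraction required = 3.480×10^15 / 4.352×10^15 = 0.800 → 80.0 %.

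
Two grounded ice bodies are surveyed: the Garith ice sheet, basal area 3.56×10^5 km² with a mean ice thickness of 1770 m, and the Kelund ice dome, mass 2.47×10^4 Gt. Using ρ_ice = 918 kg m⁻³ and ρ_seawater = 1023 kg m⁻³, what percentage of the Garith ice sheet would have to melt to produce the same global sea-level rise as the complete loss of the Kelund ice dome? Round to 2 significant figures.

Equal sea-level rise means equal mass of meltwater, i.e. equal mass of ice lost.
Ice mass of Kelund: 2.470×10^16 kg; ice mass of Garith: 5.785×10^17 kg.
Fraction required = 2.470×10^16 / 5.785×10^17 = 0.0427 → 4.3 %.

≈ 4.3 %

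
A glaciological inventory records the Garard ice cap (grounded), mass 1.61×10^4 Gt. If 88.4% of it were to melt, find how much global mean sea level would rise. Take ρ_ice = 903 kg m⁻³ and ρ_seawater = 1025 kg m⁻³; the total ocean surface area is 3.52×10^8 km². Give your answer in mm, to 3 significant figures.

Garard: 0.884 × 1.61×10^4 Gt = 1.423×10^16 kg; dividing by ρ_w = 1025 kg m⁻³ gives 1.389×10^13 m³ of water.
Spread over 3.52×10^14 m² of ocean, Δh = 1.389×10^13 / 3.52×10^14 = 0.0394 m = 39.4 mm.

≈ 39.4 mm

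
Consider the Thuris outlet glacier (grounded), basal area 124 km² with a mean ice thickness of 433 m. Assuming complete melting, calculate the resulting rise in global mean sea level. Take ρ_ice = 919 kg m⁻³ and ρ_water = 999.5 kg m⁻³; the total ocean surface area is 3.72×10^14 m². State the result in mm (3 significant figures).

≈ 0.133 mm

Thuris: ice volume = 124 km² × 433 m = 53.69 km³; 53.69 × (919/999.5) = 49.37 km³ of water.
Spread over 3.72×10^14 m² of ocean, Δh = 4.937×10^10 / 3.72×10^14 = 1.33×10^-4 m = 0.133 mm.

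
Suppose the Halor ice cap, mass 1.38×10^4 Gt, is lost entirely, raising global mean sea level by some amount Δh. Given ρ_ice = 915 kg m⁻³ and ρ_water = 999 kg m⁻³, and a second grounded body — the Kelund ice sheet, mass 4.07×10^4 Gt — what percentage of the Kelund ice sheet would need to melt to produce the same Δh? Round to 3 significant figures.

≈ 33.9 %

Equal sea-level rise means equal mass of meltwater, i.e. equal mass of ice lost.
Ice mass of Halor: 1.380×10^16 kg; ice mass of Kelund: 4.070×10^16 kg.
Fraction required = 1.380×10^16 / 4.070×10^16 = 0.339 → 33.9 %.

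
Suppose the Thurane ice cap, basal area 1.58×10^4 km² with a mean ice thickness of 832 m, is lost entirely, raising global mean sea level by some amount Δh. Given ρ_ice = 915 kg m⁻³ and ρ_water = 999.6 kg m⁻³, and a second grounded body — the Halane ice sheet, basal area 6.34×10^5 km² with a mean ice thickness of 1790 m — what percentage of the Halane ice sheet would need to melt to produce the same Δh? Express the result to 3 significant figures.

Equal sea-level rise means equal mass of meltwater, i.e. equal mass of ice lost.
Ice mass of Thurane: 1.203×10^16 kg; ice mass of Halane: 1.038×10^18 kg.
Fraction required = 1.203×10^16 / 1.038×10^18 = 0.0116 → 1.16 %.

≈ 1.16 %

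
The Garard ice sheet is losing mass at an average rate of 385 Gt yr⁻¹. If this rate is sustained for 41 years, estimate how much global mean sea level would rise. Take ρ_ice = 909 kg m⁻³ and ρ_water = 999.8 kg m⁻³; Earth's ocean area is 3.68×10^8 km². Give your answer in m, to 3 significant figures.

Total mass lost = 385 Gt/yr × 41 yr = 1.578×10^4 Gt = 1.578×10^16 kg.
ρ_w = 999.8 kg m⁻³, so water volume = 1.578×10^16 / 999.8 = 1.579×10^13 m³.
Δh = 1.579×10^13 / 3.68×10^14 = 0.0429 m.

≈ 0.0429 m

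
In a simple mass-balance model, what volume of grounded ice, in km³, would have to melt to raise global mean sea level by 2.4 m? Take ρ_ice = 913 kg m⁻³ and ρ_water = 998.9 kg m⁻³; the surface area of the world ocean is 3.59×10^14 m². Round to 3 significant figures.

Required water volume = Δh × A = 2.4 m × 3.59×10^14 m² = 8.616×10^14 m³ = 8.616×10^5 km³.
Ice volume = water volume × ρ_w/ρ_ice = 8.616×10^5 × 998.9/913 = 9.43×10^5 km³.

≈ 9.43×10^5 km³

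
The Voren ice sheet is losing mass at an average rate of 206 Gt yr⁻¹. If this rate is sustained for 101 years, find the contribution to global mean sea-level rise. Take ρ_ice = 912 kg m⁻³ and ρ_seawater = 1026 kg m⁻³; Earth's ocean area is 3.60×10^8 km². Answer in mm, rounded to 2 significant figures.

Total mass lost = 206 Gt/yr × 101 yr = 2.081×10^4 Gt = 2.081×10^16 kg.
ρ_w = 1026 kg m⁻³, so water volume = 2.081×10^16 / 1026 = 2.028×10^13 m³.
Δh = 2.028×10^13 / 3.60×10^14 = 0.0563 m = 56 mm.

≈ 56 mm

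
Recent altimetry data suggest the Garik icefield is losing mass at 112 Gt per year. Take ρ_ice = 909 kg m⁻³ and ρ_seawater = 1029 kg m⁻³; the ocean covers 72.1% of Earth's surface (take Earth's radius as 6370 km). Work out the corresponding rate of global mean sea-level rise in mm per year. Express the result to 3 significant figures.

≈ 0.296 mm/yr

ρ_w = 1029 kg m⁻³. Annual water volume added = 112 Gt / ρ_w = 1.120×10^14 kg / 1029 kg m⁻³ = 1.088×10^11 m³.
Δh per year = 1.088×10^11 / 3.68×10^14 = 2.96×10^-4 m = 0.296 mm.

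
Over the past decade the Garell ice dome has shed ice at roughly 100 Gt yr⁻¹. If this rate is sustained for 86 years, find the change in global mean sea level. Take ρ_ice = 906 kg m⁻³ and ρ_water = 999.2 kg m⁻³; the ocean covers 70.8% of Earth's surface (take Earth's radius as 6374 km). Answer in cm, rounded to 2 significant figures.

Total mass lost = 100 Gt/yr × 86 yr = 8600 Gt = 8.600×10^15 kg.
ρ_w = 999.2 kg m⁻³, so water volume = 8.600×10^15 / 999.2 = 8.607×10^12 m³.
Δh = 8.607×10^12 / 3.61×10^14 = 0.0238 m = 2.4 cm.

≈ 2.4 cm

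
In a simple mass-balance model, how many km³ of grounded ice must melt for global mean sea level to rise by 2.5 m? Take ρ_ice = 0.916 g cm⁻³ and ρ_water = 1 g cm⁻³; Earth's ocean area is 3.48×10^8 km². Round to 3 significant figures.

≈ 9.50×10^5 km³

Required water volume = Δh × A = 2.5 m × 3.48×10^14 m² = 8.700×10^14 m³ = 8.700×10^5 km³.
Ice volume = water volume × ρ_w/ρ_ice = 8.700×10^5 × 1000/916 = 9.50×10^5 km³.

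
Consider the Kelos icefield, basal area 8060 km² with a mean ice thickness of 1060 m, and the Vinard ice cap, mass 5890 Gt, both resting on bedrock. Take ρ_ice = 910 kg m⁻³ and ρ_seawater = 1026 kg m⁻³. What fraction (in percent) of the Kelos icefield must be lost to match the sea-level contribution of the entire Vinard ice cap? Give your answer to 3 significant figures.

Equal sea-level rise means equal mass of meltwater, i.e. equal mass of ice lost.
Ice mass of Vinard: 5.890×10^15 kg; ice mass of Kelos: 7.775×10^15 kg.
Fraction required = 5.890×10^15 / 7.775×10^15 = 0.758 → 75.8 %.

≈ 75.8 %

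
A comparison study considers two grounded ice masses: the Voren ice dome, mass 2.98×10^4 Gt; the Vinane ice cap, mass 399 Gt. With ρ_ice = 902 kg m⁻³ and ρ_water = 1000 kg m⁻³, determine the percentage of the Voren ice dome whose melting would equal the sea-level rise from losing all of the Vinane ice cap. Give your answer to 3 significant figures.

≈ 1.34 %

Equal sea-level rise means equal mass of meltwater, i.e. equal mass of ice lost.
Ice mass of Vinane: 3.990×10^14 kg; ice mass of Voren: 2.980×10^16 kg.
Fraction required = 3.990×10^14 / 2.980×10^16 = 0.0134 → 1.34 %.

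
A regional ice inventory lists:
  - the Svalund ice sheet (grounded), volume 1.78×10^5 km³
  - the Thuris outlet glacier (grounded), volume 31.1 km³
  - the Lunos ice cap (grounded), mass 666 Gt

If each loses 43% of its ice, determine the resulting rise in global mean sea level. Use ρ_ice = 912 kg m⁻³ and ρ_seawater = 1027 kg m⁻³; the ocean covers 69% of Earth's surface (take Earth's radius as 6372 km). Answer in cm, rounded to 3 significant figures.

Svalund: 0.43 × 1.78×10^5 km³ × (912/1027) = 6.797×10^4 km³ of water.
Thuris: 0.43 × 31.1 km³ × (912/1027) = 11.88 km³ of water.
Lunos: 0.43 × 666 Gt = 2.864×10^14 kg; dividing by ρ_w = 1027 kg m⁻³ gives 2.789×10^11 m³ of water.
Total added water ≈ 6.826×10^13 m³ over 3.52×10^14 m² → Δh = 0.194 m = 19.4 cm.

≈ 19.4 cm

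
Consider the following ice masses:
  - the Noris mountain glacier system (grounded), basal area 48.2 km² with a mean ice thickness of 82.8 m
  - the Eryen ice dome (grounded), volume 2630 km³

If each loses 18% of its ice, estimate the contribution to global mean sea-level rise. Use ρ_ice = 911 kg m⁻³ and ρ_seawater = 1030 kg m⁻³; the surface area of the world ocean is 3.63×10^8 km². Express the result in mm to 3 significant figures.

Noris: ice volume = 48.2 km² × 82.8 m = 3.991 km³; 0.18 × 3.991 × (911/1030) = 0.6354 km³ of water.
Eryen: 0.18 × 2630 km³ × (911/1030) = 418.7 km³ of water.
Total added water ≈ 4.193×10^11 m³ over 3.63×10^14 m² → Δh = 1.16×10^-3 m = 1.16 mm.

≈ 1.16 mm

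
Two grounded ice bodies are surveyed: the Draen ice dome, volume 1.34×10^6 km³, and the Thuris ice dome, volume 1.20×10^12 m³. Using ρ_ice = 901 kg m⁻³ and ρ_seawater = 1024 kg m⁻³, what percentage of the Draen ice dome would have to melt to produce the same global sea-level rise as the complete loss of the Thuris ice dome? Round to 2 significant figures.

≈ 0.090 %

Equal sea-level rise means equal mass of meltwater, i.e. equal mass of ice lost.
Ice mass of Thuris: 1.081×10^15 kg; ice mass of Draen: 1.207×10^18 kg.
Fraction required = 1.081×10^15 / 1.207×10^18 = 8.96×10^-4 → 0.090 %.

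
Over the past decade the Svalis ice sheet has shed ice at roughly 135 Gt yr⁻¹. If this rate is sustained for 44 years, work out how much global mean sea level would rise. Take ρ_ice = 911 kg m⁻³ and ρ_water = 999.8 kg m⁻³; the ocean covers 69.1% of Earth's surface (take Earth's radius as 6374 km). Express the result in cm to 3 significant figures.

≈ 1.68 cm

Total mass lost = 135 Gt/yr × 44 yr = 5940 Gt = 5.940×10^15 kg.
ρ_w = 999.8 kg m⁻³, so water volume = 5.940×10^15 / 999.8 = 5.941×10^12 m³.
Δh = 5.941×10^12 / 3.53×10^14 = 0.0168 m = 1.68 cm.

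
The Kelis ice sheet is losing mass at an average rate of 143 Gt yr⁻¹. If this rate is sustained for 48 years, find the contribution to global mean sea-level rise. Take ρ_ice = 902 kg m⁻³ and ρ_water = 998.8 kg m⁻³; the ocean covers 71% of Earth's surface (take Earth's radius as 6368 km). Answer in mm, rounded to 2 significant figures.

≈ 19 mm

Total mass lost = 143 Gt/yr × 48 yr = 6864 Gt = 6.864×10^15 kg.
ρ_w = 998.8 kg m⁻³, so water volume = 6.864×10^15 / 998.8 = 6.872×10^12 m³.
Δh = 6.872×10^12 / 3.62×10^14 = 0.0190 m = 19 mm.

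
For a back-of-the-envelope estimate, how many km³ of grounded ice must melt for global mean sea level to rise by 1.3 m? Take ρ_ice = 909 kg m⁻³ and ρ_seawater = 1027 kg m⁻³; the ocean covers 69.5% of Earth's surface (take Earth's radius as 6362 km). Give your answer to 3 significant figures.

Required water volume = Δh × A = 1.3 m × 3.53×10^14 m² = 4.595×10^14 m³ = 4.595×10^5 km³.
Ice volume = water volume × ρ_w/ρ_ice = 4.595×10^5 × 1027/909 = 5.19×10^5 km³.

≈ 5.19×10^5 km³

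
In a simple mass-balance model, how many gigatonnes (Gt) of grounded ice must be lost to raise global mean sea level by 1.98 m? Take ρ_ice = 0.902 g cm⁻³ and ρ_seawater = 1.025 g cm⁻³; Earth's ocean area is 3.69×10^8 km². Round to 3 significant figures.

Required water volume = Δh × A = 1.98 m × 3.69×10^14 m² = 7.306×10^14 m³.
ρ_w = 1.025 g cm⁻³ = 1025 kg m⁻³, so the mass of water = 7.306×10^14 m³ × 1025 kg m⁻³ = 7.489×10^17 kg = 7.49×10^5 Gt (and the same mass of ice, by conservation).

≈ 7.49×10^5 Gt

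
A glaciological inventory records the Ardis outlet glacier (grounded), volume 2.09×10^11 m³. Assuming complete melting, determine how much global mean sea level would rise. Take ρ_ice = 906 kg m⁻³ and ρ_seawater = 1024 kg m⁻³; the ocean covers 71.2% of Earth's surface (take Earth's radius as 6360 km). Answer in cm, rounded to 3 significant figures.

Ardis: 2.09×10^11 m³ × (906/1024) = 1.849×10^11 m³ of water.
Spread over 3.62×10^14 m² of ocean, Δh = 1.849×10^11 / 3.62×10^14 = 5.11×10^-4 m = 0.0511 cm.

≈ 0.0511 cm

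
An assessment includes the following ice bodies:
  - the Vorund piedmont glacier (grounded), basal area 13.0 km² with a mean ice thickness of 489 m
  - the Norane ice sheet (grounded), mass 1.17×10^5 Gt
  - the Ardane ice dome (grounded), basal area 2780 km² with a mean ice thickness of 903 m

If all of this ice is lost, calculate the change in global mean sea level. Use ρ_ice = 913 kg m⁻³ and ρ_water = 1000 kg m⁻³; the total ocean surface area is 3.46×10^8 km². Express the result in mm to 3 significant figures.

≈ 345 mm

Vorund: ice volume = 13.0 km² × 489 m = 6.357 km³; 6.357 × (913/1000) = 5.804 km³ of water.
Norane: 1.17×10^5 Gt = 1.170×10^17 kg; dividing by ρ_w = 1000 kg m⁻³ gives 1.170×10^14 m³ of water.
Ardane: ice volume = 2780 km² × 903 m = 2510 km³; 2510 × (913/1000) = 2292 km³ of water.
Total added water ≈ 1.193×10^14 m³ over 3.46×10^14 m² → Δh = 0.345 m = 345 mm.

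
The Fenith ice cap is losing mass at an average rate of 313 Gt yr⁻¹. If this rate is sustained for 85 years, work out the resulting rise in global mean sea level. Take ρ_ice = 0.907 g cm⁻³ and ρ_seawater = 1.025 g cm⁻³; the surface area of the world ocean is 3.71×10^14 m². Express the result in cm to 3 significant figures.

≈ 7.00 cm

Total mass lost = 313 Gt/yr × 85 yr = 2.660×10^4 Gt = 2.660×10^16 kg.
ρ_w = 1.025 g cm⁻³ = 1025 kg m⁻³, so water volume = 2.660×10^16 / 1025 = 2.596×10^13 m³.
Δh = 2.596×10^13 / 3.71×10^14 = 0.0700 m = 7.00 cm.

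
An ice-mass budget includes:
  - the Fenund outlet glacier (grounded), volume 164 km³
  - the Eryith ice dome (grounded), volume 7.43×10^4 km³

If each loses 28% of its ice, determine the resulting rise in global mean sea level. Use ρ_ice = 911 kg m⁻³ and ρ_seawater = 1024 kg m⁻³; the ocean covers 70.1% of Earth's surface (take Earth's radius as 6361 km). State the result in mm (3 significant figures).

Fenund: 0.28 × 164 km³ × (911/1024) = 40.85 km³ of water.
Eryith: 0.28 × 7.43×10^4 km³ × (911/1024) = 1.851×10^4 km³ of water.
Total added water ≈ 1.855×10^13 m³ over 3.56×10^14 m² → Δh = 0.0520 m = 52.0 mm.

≈ 52.0 mm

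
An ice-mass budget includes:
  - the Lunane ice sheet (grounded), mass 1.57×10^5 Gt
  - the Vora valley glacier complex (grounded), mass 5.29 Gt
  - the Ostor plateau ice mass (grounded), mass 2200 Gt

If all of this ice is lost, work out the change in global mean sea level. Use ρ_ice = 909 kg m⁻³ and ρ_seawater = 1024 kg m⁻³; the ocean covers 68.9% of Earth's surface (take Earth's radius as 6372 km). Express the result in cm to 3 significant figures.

Lunane: 1.57×10^5 Gt = 1.570×10^17 kg; dividing by ρ_w = 1024 kg m⁻³ gives 1.533×10^14 m³ of water.
Vora: 5.29 Gt = 5.290×10^12 kg; dividing by ρ_w = 1024 kg m⁻³ gives 5.166×10^9 m³ of water.
Ostor: 2200 Gt = 2.200×10^15 kg; dividing by ρ_w = 1024 kg m⁻³ gives 2.148×10^12 m³ of water.
Total added water ≈ 1.555×10^14 m³ over 3.52×10^14 m² → Δh = 0.442 m = 44.2 cm.

≈ 44.2 cm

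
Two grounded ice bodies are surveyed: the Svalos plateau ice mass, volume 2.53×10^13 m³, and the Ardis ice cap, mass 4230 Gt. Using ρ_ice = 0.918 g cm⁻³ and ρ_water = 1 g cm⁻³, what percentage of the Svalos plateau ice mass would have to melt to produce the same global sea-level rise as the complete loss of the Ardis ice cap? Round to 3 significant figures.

≈ 18.2 %

Equal sea-level rise means equal mass of meltwater, i.e. equal mass of ice lost.
Ice mass of Ardis: 4.230×10^15 kg; ice mass of Svalos: 2.323×10^16 kg.
Fraction required = 4.230×10^15 / 2.323×10^16 = 0.182 → 18.2 %.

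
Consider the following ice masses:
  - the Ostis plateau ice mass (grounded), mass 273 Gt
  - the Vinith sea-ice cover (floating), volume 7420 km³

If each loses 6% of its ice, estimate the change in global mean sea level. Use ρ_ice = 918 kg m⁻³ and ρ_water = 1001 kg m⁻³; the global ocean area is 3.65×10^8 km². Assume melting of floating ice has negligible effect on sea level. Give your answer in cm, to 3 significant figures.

≈ 4.48×10^-3 cm

Ostis: 0.06 × 273 Gt = 1.638×10^13 kg; dividing by ρ_w = 1001 kg m⁻³ gives 1.636×10^10 m³ of water.
The Vinith sea-ice cover is floating and already displaces its own weight of water, so its melt adds essentially nothing to sea level.
Total added water ≈ 1.636×10^10 m³ over 3.65×10^14 m² → Δh = 4.48×10^-5 m = 4.48×10^-3 cm.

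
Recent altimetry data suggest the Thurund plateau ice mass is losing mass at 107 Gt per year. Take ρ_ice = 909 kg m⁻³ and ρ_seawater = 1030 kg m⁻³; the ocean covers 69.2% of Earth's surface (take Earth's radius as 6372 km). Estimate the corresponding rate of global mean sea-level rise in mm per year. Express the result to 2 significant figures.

≈ 0.29 mm/yr

ρ_w = 1030 kg m⁻³. Annual water volume added = 107 Gt / ρ_w = 1.070×10^14 kg / 1030 kg m⁻³ = 1.039×10^11 m³.
Δh per year = 1.039×10^11 / 3.53×10^14 = 2.94×10^-4 m = 0.29 mm.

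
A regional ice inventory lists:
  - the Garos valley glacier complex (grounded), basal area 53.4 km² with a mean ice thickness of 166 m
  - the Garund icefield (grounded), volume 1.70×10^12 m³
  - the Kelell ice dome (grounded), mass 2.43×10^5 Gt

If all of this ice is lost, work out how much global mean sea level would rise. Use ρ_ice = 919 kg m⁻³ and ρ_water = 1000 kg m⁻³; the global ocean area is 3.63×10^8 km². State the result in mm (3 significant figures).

Garos: ice volume = 53.4 km² × 166 m = 8.864 km³; 8.864 × (919/1000) = 8.146 km³ of water.
Garund: 1.70×10^12 m³ × (919/1000) = 1.562×10^12 m³ of water.
Kelell: 2.43×10^5 Gt = 2.430×10^17 kg; dividing by ρ_w = 1000 kg m⁻³ gives 2.430×10^14 m³ of water.
Total added water ≈ 2.446×10^14 m³ over 3.63×10^14 m² → Δh = 0.674 m = 674 mm.

≈ 674 mm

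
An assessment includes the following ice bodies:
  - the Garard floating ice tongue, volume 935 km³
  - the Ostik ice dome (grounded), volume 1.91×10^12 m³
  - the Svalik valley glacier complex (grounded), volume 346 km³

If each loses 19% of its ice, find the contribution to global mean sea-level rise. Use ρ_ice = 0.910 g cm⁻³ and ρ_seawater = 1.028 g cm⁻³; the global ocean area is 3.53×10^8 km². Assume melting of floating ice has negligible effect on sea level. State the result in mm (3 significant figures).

The Garard floating ice tongue is floating and already displaces its own weight of water, so its melt adds essentially nothing to sea level.
Ostik: 0.19 × 1.91×10^12 m³ × (910/1028) = 3.212×10^11 m³ of water.
Svalik: 0.19 × 346 km³ × (910/1028) = 58.19 km³ of water.
Total added water ≈ 3.794×10^11 m³ over 3.53×10^14 m² → Δh = 1.07×10^-3 m = 1.07 mm.

≈ 1.07 mm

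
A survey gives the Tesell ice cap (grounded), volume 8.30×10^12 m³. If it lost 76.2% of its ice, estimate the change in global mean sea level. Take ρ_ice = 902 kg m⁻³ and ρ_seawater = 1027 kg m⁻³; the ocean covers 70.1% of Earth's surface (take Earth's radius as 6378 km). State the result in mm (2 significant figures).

Tesell: 0.762 × 8.30×10^12 m³ × (902/1027) = 5.555×10^12 m³ of water.
Spread over 3.58×10^14 m² of ocean, Δh = 5.555×10^12 / 3.58×10^14 = 0.0155 m = 16 mm.

≈ 16 mm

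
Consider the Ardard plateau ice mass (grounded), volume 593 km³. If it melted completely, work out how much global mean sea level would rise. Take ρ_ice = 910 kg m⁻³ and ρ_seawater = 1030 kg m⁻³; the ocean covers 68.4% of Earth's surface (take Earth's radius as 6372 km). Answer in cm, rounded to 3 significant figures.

Ardard: 593 km³ × (910/1030) = 523.9 km³ of water.
Spread over 3.49×10^14 m² of ocean, Δh = 5.239×10^11 / 3.49×10^14 = 1.50×10^-3 m = 0.150 cm.

≈ 0.150 cm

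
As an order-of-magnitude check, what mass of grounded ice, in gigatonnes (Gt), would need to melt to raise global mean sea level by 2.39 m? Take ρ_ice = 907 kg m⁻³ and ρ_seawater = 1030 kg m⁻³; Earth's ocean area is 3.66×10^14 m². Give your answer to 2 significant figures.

Required water volume = Δh × A = 2.39 m × 3.66×10^14 m² = 8.747×10^14 m³.
ρ_w = 1030 kg m⁻³, so the mass of water = 8.747×10^14 m³ × 1030 kg m⁻³ = 9.010×10^17 kg = 9.0×10^5 Gt (and the same mass of ice, by conservation).

≈ 9.0×10^5 Gt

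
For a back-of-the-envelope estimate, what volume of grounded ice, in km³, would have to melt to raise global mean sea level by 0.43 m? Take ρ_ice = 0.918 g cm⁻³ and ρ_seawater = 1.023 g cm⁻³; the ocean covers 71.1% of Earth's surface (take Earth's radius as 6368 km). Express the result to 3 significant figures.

Required water volume = Δh × A = 0.43 m × 3.62×10^14 m² = 1.558×10^14 m³ = 1.558×10^5 km³.
Ice volume = water volume × ρ_w/ρ_ice = 1.558×10^5 × 1023/918 = 1.74×10^5 km³.

≈ 1.74×10^5 km³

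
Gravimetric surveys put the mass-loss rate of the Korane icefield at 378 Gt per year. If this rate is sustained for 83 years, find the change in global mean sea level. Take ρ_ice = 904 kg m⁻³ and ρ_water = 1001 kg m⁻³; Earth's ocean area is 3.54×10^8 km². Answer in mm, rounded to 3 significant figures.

Total mass lost = 378 Gt/yr × 83 yr = 3.137×10^4 Gt = 3.137×10^16 kg.
ρ_w = 1001 kg m⁻³, so water volume = 3.137×10^16 / 1001 = 3.134×10^13 m³.
Δh = 3.134×10^13 / 3.54×10^14 = 0.0885 m = 88.5 mm.

≈ 88.5 mm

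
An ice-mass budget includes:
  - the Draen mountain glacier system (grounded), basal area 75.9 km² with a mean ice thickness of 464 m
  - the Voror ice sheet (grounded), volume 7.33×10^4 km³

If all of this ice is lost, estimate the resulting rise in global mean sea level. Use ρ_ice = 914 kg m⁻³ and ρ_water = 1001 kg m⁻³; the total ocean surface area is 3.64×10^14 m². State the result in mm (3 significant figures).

Draen: ice volume = 75.9 km² × 464 m = 35.22 km³; 35.22 × (914/1001) = 32.16 km³ of water.
Voror: 7.33×10^4 km³ × (914/1001) = 6.693×10^4 km³ of water.
Total added water ≈ 6.696×10^13 m³ over 3.64×10^14 m² → Δh = 0.184 m = 184 mm.

≈ 184 mm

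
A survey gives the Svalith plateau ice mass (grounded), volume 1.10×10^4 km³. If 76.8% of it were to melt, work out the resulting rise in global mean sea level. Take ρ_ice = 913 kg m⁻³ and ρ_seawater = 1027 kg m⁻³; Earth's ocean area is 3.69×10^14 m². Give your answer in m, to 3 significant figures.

≈ 0.0204 m

Svalith: 0.768 × 1.10×10^4 km³ × (913/1027) = 7510 km³ of water.
Spread over 3.69×10^14 m² of ocean, Δh = 7.510×10^12 / 3.69×10^14 = 0.0204 m.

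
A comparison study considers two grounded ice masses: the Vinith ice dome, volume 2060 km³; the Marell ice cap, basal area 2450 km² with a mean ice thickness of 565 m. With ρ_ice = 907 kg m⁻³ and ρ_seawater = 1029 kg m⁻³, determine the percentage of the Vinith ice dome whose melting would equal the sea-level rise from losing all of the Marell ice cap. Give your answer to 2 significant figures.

≈ 67 %

Equal sea-level rise means equal mass of meltwater, i.e. equal mass of ice lost.
Ice mass of Marell: 1.256×10^15 kg; ice mass of Vinith: 1.868×10^15 kg.
Fraction required = 1.256×10^15 / 1.868×10^15 = 0.672 → 67 %.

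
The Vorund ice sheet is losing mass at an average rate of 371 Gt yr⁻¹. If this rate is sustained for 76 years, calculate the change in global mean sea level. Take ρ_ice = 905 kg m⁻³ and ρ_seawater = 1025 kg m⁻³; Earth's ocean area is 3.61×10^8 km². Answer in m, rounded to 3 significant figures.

Total mass lost = 371 Gt/yr × 76 yr = 2.820×10^4 Gt = 2.820×10^16 kg.
ρ_w = 1025 kg m⁻³, so water volume = 2.820×10^16 / 1025 = 2.751×10^13 m³.
Δh = 2.751×10^13 / 3.61×10^14 = 0.0762 m.

≈ 0.0762 m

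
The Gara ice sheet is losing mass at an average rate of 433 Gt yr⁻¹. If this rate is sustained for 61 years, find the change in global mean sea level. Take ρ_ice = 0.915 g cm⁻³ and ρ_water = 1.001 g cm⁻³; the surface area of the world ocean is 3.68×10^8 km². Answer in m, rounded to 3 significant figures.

Total mass lost = 433 Gt/yr × 61 yr = 2.641×10^4 Gt = 2.641×10^16 kg.
ρ_w = 1.001 g cm⁻³ = 1001 kg m⁻³, so water volume = 2.641×10^16 / 1001 = 2.639×10^13 m³.
Δh = 2.639×10^13 / 3.68×10^14 = 0.0717 m.

≈ 0.0717 m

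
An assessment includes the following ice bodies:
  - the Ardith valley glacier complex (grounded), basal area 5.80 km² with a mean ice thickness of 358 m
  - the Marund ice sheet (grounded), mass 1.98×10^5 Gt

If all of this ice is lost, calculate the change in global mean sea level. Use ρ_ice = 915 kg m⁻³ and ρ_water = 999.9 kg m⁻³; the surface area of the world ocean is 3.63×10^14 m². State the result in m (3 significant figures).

Ardith: ice volume = 5.80 km² × 358 m = 2.076 km³; 2.076 × (915/999.9) = 1.900 km³ of water.
Marund: 1.98×10^5 Gt = 1.980×10^17 kg; dividing by ρ_w = 999.9 kg m⁻³ gives 1.980×10^14 m³ of water.
Total added water ≈ 1.980×10^14 m³ over 3.63×10^14 m² → Δh = 0.546 m.

≈ 0.546 m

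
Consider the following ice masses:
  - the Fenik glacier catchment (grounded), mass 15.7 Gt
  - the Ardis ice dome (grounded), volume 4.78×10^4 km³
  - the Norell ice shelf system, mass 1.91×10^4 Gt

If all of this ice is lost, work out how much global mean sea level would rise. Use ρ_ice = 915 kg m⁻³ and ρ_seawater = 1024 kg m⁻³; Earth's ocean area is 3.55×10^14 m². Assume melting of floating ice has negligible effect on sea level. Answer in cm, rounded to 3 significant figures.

Fenik: 15.7 Gt = 1.570×10^13 kg; dividing by ρ_w = 1024 kg m⁻³ gives 1.533×10^10 m³ of water.
Ardis: 4.78×10^4 km³ × (915/1024) = 4.271×10^4 km³ of water.
The Norell ice shelf system is floating and already displaces its own weight of water, so its melt adds essentially nothing to sea level.
Total added water ≈ 4.273×10^13 m³ over 3.55×10^14 m² → Δh = 0.120 m = 12.0 cm.

≈ 12.0 cm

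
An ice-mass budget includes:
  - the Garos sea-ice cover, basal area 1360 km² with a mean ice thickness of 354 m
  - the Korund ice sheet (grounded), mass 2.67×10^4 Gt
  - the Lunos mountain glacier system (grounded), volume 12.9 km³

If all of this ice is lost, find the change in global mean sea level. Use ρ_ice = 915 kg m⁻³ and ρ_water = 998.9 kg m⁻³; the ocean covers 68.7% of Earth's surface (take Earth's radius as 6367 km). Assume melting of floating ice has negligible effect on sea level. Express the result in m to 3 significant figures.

The Garos sea-ice cover is floating and already displaces its own weight of water, so its melt adds essentially nothing to sea level.
Korund: 2.67×10^4 Gt = 2.670×10^16 kg; dividing by ρ_w = 998.9 kg m⁻³ gives 2.673×10^13 m³ of water.
Lunos: 12.9 km³ × (915/998.9) = 11.82 km³ of water.
Total added water ≈ 2.674×10^13 m³ over 3.50×10^14 m² → Δh = 0.0764 m.

≈ 0.0764 m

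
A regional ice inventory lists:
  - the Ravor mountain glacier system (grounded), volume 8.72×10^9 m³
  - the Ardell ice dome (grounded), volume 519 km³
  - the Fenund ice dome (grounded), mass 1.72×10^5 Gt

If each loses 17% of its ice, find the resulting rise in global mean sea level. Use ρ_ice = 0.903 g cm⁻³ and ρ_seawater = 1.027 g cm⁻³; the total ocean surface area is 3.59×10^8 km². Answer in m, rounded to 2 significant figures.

Ravor: 0.17 × 8.72×10^9 m³ × (903/1027) = 1.303×10^9 m³ of water.
Ardell: 0.17 × 519 km³ × (903/1027) = 77.58 km³ of water.
Fenund: 0.17 × 1.72×10^5 Gt = 2.924×10^16 kg; dividing by ρ_w = 1.027 g cm⁻³ = 1027 kg m⁻³ gives 2.847×10^13 m³ of water.
Total added water ≈ 2.855×10^13 m³ over 3.59×10^14 m² → Δh = 0.0795 m.

≈ 0.080 m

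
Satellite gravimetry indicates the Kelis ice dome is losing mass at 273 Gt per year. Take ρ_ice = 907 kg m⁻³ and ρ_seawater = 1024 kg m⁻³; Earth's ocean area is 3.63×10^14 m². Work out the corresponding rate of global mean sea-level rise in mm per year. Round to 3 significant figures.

≈ 0.734 mm/yr

ρ_w = 1024 kg m⁻³. Annual water volume added = 273 Gt / ρ_w = 2.730×10^14 kg / 1024 kg m⁻³ = 2.666×10^11 m³.
Δh per year = 2.666×10^11 / 3.63×10^14 = 7.34×10^-4 m = 0.734 mm.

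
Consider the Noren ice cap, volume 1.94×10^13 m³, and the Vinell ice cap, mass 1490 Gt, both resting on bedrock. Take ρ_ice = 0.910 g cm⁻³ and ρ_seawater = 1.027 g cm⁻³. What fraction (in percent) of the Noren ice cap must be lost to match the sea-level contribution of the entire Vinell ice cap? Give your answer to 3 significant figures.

≈ 8.44 %

Equal sea-level rise means equal mass of meltwater, i.e. equal mass of ice lost.
Ice mass of Vinell: 1.490×10^15 kg; ice mass of Noren: 1.765×10^16 kg.
Fraction required = 1.490×10^15 / 1.765×10^16 = 0.0844 → 8.44 %.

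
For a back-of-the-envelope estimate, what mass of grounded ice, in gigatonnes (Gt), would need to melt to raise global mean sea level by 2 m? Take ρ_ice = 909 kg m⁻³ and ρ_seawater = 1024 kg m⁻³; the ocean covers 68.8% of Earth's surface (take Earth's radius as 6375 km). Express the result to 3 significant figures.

≈ 7.20×10^5 Gt

Required water volume = Δh × A = 2 m × 3.51×10^14 m² = 7.027×10^14 m³.
ρ_w = 1024 kg m⁻³, so the mass of water = 7.027×10^14 m³ × 1024 kg m⁻³ = 7.196×10^17 kg = 7.20×10^5 Gt (and the same mass of ice, by conservation).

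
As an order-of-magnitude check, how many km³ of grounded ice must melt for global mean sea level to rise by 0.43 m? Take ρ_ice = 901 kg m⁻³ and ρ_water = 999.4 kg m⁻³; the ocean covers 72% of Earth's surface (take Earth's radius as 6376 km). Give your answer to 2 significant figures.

≈ 1.8×10^5 km³

Required water volume = Δh × A = 0.43 m × 3.68×10^14 m² = 1.582×10^14 m³ = 1.582×10^5 km³.
Ice volume = water volume × ρ_w/ρ_ice = 1.582×10^5 × 999.4/901 = 1.8×10^5 km³.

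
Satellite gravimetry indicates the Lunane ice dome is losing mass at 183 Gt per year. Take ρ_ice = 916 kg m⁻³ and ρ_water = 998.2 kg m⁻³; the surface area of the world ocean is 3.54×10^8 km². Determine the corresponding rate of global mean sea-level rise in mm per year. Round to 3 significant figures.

≈ 0.518 mm/yr

ρ_w = 998.2 kg m⁻³. Annual water volume added = 183 Gt / ρ_w = 1.830×10^14 kg / 998.2 kg m⁻³ = 1.833×10^11 m³.
Δh per year = 1.833×10^11 / 3.54×10^14 = 5.18×10^-4 m = 0.518 mm.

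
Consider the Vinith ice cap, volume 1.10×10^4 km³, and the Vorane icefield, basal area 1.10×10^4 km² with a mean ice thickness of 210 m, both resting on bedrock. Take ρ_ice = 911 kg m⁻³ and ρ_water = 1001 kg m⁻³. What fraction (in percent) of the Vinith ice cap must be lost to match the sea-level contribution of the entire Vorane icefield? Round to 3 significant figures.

Equal sea-level rise means equal mass of meltwater, i.e. equal mass of ice lost.
Ice mass of Vorane: 2.104×10^15 kg; ice mass of Vinith: 1.002×10^16 kg.
Fraction required = 2.104×10^15 / 1.002×10^16 = 0.210 → 21.0 %.

≈ 21.0 %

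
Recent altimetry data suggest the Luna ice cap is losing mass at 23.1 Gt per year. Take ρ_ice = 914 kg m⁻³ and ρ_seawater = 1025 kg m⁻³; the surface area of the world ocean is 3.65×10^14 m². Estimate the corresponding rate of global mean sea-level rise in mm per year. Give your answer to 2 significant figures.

ρ_w = 1025 kg m⁻³. Annual water volume added = 23.1 Gt / ρ_w = 2.310×10^13 kg / 1025 kg m⁻³ = 2.254×10^10 m³.
Δh per year = 2.254×10^10 / 3.65×10^14 = 6.17×10^-5 m = 0.062 mm.

≈ 0.062 mm/yr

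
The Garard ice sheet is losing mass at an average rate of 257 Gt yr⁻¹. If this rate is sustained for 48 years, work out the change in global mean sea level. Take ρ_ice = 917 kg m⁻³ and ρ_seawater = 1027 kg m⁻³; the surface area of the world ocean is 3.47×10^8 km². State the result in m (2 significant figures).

≈ 0.035 m

Total mass lost = 257 Gt/yr × 48 yr = 1.234×10^4 Gt = 1.234×10^16 kg.
ρ_w = 1027 kg m⁻³, so water volume = 1.234×10^16 / 1027 = 1.201×10^13 m³.
Δh = 1.201×10^13 / 3.47×10^14 = 0.0346 m.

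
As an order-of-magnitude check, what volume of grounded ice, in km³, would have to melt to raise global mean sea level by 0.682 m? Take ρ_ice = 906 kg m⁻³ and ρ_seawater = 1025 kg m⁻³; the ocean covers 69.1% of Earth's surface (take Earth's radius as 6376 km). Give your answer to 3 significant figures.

Required water volume = Δh × A = 0.682 m × 3.53×10^14 m² = 2.408×10^14 m³ = 2.408×10^5 km³.
Ice volume = water volume × ρ_w/ρ_ice = 2.408×10^5 × 1025/906 = 2.72×10^5 km³.

≈ 2.72×10^5 km³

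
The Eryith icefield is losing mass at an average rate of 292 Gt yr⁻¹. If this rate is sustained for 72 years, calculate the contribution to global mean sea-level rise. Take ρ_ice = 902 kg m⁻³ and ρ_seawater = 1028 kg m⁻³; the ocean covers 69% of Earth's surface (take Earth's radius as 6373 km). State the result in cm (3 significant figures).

Total mass lost = 292 Gt/yr × 72 yr = 2.102×10^4 Gt = 2.102×10^16 kg.
ρ_w = 1028 kg m⁻³, so water volume = 2.102×10^16 / 1028 = 2.045×10^13 m³.
Δh = 2.045×10^13 / 3.52×10^14 = 0.0581 m = 5.81 cm.

≈ 5.81 cm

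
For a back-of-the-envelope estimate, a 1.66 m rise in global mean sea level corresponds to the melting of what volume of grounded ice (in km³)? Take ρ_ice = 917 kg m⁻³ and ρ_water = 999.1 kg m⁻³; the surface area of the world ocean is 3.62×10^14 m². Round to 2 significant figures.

Required water volume = Δh × A = 1.66 m × 3.62×10^14 m² = 6.009×10^14 m³ = 6.009×10^5 km³.
Ice volume = water volume × ρ_w/ρ_ice = 6.009×10^5 × 999.1/917 = 6.5×10^5 km³.

≈ 6.5×10^5 km³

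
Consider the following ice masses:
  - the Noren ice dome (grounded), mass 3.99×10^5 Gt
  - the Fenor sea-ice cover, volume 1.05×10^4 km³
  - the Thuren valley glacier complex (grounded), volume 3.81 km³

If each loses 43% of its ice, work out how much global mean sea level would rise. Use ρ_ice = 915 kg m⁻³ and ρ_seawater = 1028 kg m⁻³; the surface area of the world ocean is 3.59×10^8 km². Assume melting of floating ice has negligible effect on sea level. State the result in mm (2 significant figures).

Noren: 0.43 × 3.99×10^5 Gt = 1.716×10^17 kg; dividing by ρ_w = 1028 kg m⁻³ gives 1.669×10^14 m³ of water.
The Fenor sea-ice cover is floating and already displaces its own weight of water, so its melt adds essentially nothing to sea level.
Thuren: 0.43 × 3.81 km³ × (915/1028) = 1.458 km³ of water.
Total added water ≈ 1.669×10^14 m³ over 3.59×10^14 m² → Δh = 0.465 m = 460 mm.

≈ 460 mm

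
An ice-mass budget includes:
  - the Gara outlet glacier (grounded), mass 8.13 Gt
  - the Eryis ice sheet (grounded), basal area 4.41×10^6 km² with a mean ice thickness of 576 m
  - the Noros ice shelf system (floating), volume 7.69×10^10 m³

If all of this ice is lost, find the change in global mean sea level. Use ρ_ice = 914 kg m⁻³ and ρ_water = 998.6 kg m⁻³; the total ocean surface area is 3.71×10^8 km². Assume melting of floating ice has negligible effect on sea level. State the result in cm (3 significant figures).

≈ 627 cm

Gara: 8.13 Gt = 8.130×10^12 kg; dividing by ρ_w = 998.6 kg m⁻³ gives 8.141×10^9 m³ of water.
Eryis: ice volume = 4.41×10^6 km² × 576 m = 2.540×10^6 km³; 2.540×10^6 × (914/998.6) = 2.325×10^6 km³ of water.
The Noros ice shelf system is floating and already displaces its own weight of water, so its melt adds essentially nothing to sea level.
Total added water ≈ 2.325×10^15 m³ over 3.71×10^14 m² → Δh = 6.27 m = 627 cm.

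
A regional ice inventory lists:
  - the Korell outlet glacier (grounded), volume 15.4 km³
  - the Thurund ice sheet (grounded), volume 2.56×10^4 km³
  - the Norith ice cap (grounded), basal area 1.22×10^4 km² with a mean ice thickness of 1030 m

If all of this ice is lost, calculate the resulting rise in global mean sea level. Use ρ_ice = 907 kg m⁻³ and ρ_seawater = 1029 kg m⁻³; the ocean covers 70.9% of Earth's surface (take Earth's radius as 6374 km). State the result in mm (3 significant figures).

Korell: 15.4 km³ × (907/1029) = 13.57 km³ of water.
Thurund: 2.56×10^4 km³ × (907/1029) = 2.256×10^4 km³ of water.
Norith: ice volume = 1.22×10^4 km² × 1030 m = 1.257×10^4 km³; 1.257×10^4 × (907/1029) = 1.108×10^4 km³ of water.
Total added water ≈ 3.365×10^13 m³ over 3.62×10^14 m² → Δh = 0.0930 m = 93.0 mm.

≈ 93.0 mm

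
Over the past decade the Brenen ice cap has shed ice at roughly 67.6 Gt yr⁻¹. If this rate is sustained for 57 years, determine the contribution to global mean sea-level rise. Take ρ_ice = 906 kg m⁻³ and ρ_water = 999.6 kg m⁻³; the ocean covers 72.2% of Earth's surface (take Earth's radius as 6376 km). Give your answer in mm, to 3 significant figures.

Total mass lost = 67.6 Gt/yr × 57 yr = 3853 Gt = 3.853×10^15 kg.
ρ_w = 999.6 kg m⁻³, so water volume = 3.853×10^15 / 999.6 = 3.855×10^12 m³.
Δh = 3.855×10^12 / 3.69×10^14 = 0.0105 m = 10.5 mm.

≈ 10.5 mm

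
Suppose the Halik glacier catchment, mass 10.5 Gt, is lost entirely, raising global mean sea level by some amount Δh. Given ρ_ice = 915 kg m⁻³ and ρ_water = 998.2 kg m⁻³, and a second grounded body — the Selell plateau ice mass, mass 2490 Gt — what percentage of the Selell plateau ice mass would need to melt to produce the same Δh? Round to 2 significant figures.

≈ 0.42 %

Equal sea-level rise means equal mass of meltwater, i.e. equal mass of ice lost.
Ice mass of Halik: 1.050×10^13 kg; ice mass of Selell: 2.490×10^15 kg.
Fraction required = 1.050×10^13 / 2.490×10^15 = 4.22×10^-3 → 0.42 %.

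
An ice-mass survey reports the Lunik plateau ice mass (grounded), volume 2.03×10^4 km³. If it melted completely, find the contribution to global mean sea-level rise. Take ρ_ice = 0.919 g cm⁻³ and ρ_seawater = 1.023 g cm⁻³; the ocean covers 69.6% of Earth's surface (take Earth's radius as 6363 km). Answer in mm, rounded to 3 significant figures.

Lunik: 2.03×10^4 km³ × (919/1023) = 1.824×10^4 km³ of water.
Spread over 3.54×10^14 m² of ocean, Δh = 1.824×10^13 / 3.54×10^14 = 0.0515 m = 51.5 mm.

≈ 51.5 mm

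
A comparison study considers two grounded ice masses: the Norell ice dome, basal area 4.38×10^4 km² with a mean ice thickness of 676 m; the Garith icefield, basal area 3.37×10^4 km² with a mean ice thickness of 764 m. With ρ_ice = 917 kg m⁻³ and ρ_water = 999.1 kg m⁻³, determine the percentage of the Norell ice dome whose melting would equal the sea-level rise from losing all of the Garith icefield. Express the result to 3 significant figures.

Equal sea-level rise means equal mass of meltwater, i.e. equal mass of ice lost.
Ice mass of Garith: 2.361×10^16 kg; ice mass of Norell: 2.715×10^16 kg.
Fraction required = 2.361×10^16 / 2.715×10^16 = 0.870 → 87.0 %.

≈ 87.0 %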